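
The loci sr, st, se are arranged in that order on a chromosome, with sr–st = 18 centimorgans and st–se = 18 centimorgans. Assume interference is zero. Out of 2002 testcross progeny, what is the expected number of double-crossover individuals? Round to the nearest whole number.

65

Map distances give recombination frequencies of 0.180 and 0.180 for the two intervals.
With no interference, expected double-crossover frequency = 0.180 × 0.180 = 0.03240.
Expected number = 0.03240 × 2002 = 64.86 ≈ 65.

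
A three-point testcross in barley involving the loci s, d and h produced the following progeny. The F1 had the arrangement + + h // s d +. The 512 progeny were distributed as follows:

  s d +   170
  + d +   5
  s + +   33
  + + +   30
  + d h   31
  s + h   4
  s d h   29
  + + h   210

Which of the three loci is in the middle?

The two rarest classes, s + h and + d +, are the double crossovers. Comparing them with the parentals, only the s allele has switched, so s is the middle locus and the order is h – s – d.

s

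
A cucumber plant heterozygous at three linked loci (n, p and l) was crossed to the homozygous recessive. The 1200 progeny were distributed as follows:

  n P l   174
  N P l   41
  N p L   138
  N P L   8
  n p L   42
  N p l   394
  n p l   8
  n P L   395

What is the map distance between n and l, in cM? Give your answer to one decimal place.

27.3 cM

The two most frequent reciprocal classes, N p l and n P L, are the parental types, so the F1 was N p l / n P L.
The two rarest classes, n p l and N P L, are the double crossovers. Comparing them with the parentals, only the n allele has switched, so n is the middle locus and the order is p – n – l.
Crossovers in the n–l interval produce the single-crossover classes N p L and n P l (138 + 174 = 312) plus the double crossovers (16).
RF(n–l) = (312 + 16) / 1200 = 328/1200 = 0.2733 → 27.3 cM.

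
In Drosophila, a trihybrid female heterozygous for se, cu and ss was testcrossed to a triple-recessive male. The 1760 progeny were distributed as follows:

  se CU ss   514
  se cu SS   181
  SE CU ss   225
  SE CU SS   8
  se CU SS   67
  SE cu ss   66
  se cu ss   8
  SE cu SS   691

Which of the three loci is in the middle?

cu

The two most frequent reciprocal classes, se CU ss and SE cu SS, are the parental types, so the F1 was se CU ss / SE cu SS.
The two rarest classes, se cu ss and SE CU SS, are the double crossovers. Comparing them with the parentals, only the cu allele has switched, so cu is the middle locus and the order is ss – cu – se.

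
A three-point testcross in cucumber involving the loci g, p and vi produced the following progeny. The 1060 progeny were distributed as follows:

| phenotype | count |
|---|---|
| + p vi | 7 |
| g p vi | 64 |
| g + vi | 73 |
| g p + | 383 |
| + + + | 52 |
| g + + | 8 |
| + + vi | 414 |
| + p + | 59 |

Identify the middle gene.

p

The two most frequent reciprocal classes, + + vi and g p +, are the parental types, so the F1 was + + vi / g p +.
The two rarest classes, + p vi and g + +, are the double crossovers. Comparing them with the parentals, only the p allele has switched, so p is the middle locus and the order is g – p – vi.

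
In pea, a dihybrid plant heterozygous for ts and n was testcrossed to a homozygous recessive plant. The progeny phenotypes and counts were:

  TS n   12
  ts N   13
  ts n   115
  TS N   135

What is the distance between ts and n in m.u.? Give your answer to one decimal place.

9.1 m.u.

The two most frequent classes, TS N (135) and ts n (115), are the parental types, so the F1 was TS N / ts n.
The recombinant classes are TS n and ts N: 12 + 13 = 25.
Recombination frequency = 25/275 = 0.0909 ≈ 9.1%, i.e. 9.1 m.u.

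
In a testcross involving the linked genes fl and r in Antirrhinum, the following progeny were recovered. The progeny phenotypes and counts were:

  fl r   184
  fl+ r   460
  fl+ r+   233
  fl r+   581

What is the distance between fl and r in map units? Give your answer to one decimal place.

The two most frequent classes, fl+ r (460) and fl r+ (581), are the parental types, so the F1 was fl+ r / fl r+.
The recombinant classes are fl+ r+ and fl r: 233 + 184 = 417.
Recombination frequency = 417/1458 = 0.2860 ≈ 28.6%, i.e. 28.6 map units.

28.6 map units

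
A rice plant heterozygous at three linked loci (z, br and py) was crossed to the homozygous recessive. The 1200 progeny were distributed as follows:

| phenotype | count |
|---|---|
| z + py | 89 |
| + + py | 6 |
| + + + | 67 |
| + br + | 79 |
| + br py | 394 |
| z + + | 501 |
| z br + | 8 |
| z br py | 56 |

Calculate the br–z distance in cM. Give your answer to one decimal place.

The two most frequent reciprocal classes, + br py and z + +, are the parental types, so the F1 was + br py / z + +.
The two rarest classes, + + py and z br +, are the double crossovers. Comparing them with the parentals, only the br allele has switched, so br is the middle locus and the order is py – br – z.
Crossovers in the br–z interval produce the single-crossover classes z br py and + + + (56 + 67 = 123) plus the double crossovers (14).
RF(br–z) = (123 + 14) / 1200 = 137/1200 = 0.1142 → 11.4 cM.

11.4 cM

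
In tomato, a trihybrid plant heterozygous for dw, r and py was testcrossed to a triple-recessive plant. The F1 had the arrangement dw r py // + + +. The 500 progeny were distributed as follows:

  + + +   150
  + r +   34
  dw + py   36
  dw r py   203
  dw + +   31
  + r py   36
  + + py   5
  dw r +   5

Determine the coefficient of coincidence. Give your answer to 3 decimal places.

0.812

The two rarest classes, dw r + and + + py, are the double crossovers. Comparing them with the parentals, only the py allele has switched, so py is the middle locus and the order is dw – py – r.
dw–py: (67 + 10)/500 = 0.1540; py–r: (70 + 10)/500 = 0.1600.
Expected DCO frequency = 0.1540 × 0.1600 ≈ 0.02464; observed = 10/500 ≈ 0.02000.
Coefficient of coincidence = 0.02000/0.02464 ≈ 0.812.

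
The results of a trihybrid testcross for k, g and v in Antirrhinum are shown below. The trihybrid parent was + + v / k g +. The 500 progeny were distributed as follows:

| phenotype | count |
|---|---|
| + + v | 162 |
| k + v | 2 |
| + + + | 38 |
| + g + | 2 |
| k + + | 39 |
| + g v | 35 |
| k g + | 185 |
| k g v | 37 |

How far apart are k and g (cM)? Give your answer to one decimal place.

The two rarest classes, k + v and + g +, are the double crossovers. Comparing them with the parentals, only the k allele has switched, so k is the middle locus and the order is v – k – g.
Crossovers in the k–g interval produce the single-crossover classes + g v and k + + (35 + 39 = 74) plus the double crossovers (4).
RF(k–g) = (74 + 4) / 500 = 78/500 = 0.1560 → 15.6 cM.

15.6 cM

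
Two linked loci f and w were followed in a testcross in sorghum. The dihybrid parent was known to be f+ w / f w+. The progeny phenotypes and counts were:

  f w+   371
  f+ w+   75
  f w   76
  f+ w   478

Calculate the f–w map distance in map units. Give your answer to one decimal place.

The recombinant classes are f+ w+ and f w: 75 + 76 = 151.
Recombination frequency = 151/1000 = 0.1510 ≈ 15.1%, i.e. 15.1 map units.

15.1 map units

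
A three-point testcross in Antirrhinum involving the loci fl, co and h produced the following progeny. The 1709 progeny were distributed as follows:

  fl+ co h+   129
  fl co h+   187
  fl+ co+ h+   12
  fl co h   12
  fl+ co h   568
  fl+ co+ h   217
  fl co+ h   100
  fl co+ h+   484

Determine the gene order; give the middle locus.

The two most frequent reciprocal classes, fl+ co h and fl co+ h+, are the parental types, so the F1 was fl+ co h / fl co+ h+.
The two rarest classes, fl co h and fl+ co+ h+, are the double crossovers. Comparing them with the parentals, only the fl allele has switched, so fl is the middle locus and the order is co – fl – h.

fl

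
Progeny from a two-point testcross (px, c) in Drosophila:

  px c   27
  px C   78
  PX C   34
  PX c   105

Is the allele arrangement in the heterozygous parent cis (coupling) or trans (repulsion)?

trans

The two most frequent classes are PX c (105) and px C (78); these are the parental (non-recombinant) types.
So the F1 carried PX c on one chromosome and px C on the other — the recessive alleles are on opposite chromosomes (trans / repulsion).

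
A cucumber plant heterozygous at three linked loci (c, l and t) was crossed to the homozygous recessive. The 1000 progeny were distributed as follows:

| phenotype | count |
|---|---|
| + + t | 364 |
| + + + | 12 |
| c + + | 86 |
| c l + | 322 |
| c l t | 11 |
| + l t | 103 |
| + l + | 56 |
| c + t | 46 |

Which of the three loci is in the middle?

t

The two most frequent reciprocal classes, + + t and c l +, are the parental types, so the F1 was + + t / c l +.
The two rarest classes, + + + and c l t, are the double crossovers. Comparing them with the parentals, only the t allele has switched, so t is the middle locus and the order is l – t – c.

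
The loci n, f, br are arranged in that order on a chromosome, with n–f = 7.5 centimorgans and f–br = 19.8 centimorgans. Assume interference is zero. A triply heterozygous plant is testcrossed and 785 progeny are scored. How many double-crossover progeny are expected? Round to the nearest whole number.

Map distances give recombination frequencies of 0.075 and 0.198 for the two intervals.
With no interference, expected double-crossover frequency = 0.075 × 0.198 = 0.01485.
Expected number = 0.01485 × 785 = 11.66 ≈ 12.

12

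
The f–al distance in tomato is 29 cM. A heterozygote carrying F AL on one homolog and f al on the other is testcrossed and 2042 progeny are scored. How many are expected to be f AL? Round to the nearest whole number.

A map distance of 29 cM corresponds to a recombination frequency of 0.290.
The F1 is F AL / f al, so f AL is a recombinant gamete class with expected frequency r/2 = 0.290/2 = 0.1450.
Expected number = 0.1450 × 2042 = 296.09 ≈ 296.

296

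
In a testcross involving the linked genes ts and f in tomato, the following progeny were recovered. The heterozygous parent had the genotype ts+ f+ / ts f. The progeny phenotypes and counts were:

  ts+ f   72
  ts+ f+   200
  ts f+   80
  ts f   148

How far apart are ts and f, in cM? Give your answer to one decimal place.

30.4 cM

The recombinant classes are ts+ f and ts f+: 72 + 80 = 152.
Recombination frequency = 152/500 = 0.3040 ≈ 30.4%, i.e. 30.4 cM.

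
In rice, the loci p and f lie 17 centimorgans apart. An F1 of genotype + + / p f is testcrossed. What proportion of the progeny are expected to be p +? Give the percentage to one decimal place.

A map distance of 17 centimorgans corresponds to a recombination frequency of 0.170.
The F1 is + + / p f, so p + is a recombinant gamete class with expected frequency r/2 = 0.170/2 = 0.0850.
That is 0.0850 = 8.5% of the progeny.

8.5%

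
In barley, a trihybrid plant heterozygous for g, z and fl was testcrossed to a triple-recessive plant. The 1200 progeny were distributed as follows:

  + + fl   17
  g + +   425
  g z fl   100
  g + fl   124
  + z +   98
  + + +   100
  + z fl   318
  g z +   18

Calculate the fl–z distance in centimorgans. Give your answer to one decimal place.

21.4 centimorgans

The two most frequent reciprocal classes, g + + and + z fl, are the parental types, so the F1 was g + + / + z fl.
The two rarest classes, g z + and + + fl, are the double crossovers. Comparing them with the parentals, only the z allele has switched, so z is the middle locus and the order is g – z – fl.
Crossovers in the z–fl interval produce the single-crossover classes g + fl and + z + (124 + 98 = 222) plus the double crossovers (35).
RF(z–fl) = (222 + 35) / 1200 = 257/1200 = 0.2142 → 21.4 centimorgans.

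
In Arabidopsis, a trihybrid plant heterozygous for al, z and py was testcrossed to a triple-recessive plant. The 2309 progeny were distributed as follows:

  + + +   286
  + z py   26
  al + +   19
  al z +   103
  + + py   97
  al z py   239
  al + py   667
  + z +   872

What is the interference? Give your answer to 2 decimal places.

The two most frequent reciprocal classes, al + py and + z +, are the parental types, so the F1 was al + py / + z +.
The two rarest classes, al + + and + z py, are the double crossovers. Comparing them with the parentals, only the py allele has switched, so py is the middle locus and the order is z – py – al.
z–py: (525 + 45)/2309 = 0.2469; py–al: (200 + 45)/2309 = 0.1061.
Expected DCO frequency = 0.2469 × 0.1061 ≈ 0.02620; observed = 45/2309 ≈ 0.01949.
Coefficient of coincidence = 0.01949/0.02620 ≈ 0.74; interference = 1 − 0.74 = 0.26.

0.26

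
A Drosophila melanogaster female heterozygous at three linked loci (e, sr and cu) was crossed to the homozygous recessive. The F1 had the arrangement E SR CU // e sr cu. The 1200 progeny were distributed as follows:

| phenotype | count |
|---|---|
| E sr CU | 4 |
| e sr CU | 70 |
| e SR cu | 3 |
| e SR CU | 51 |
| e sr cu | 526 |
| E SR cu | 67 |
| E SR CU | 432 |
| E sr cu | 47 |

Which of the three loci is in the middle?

The two rarest classes, E sr CU and e SR cu, are the double crossovers. Comparing them with the parentals, only the sr allele has switched, so sr is the middle locus and the order is cu – sr – e.

sr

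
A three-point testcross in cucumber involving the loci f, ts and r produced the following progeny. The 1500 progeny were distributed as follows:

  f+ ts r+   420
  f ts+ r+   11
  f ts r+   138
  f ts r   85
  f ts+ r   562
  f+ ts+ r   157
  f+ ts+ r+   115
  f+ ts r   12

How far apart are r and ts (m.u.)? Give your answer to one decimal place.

The two most frequent reciprocal classes, f ts+ r and f+ ts r+, are the parental types, so the F1 was f ts+ r / f+ ts r+.
The two rarest classes, f ts+ r+ and f+ ts r, are the double crossovers. Comparing them with the parentals, only the r allele has switched, so r is the middle locus and the order is f – r – ts.
Crossovers in the r–ts interval produce the single-crossover classes f ts r and f+ ts+ r+ (85 + 115 = 200) plus the double crossovers (23).
RF(r–ts) = (200 + 23) / 1500 = 223/1500 = 0.1487 → 14.9 m.u.

14.9 m.u.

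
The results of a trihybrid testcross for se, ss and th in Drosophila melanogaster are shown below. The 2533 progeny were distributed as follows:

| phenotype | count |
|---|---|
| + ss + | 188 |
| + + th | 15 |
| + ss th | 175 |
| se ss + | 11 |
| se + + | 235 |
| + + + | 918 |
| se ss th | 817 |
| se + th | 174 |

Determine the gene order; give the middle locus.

The two most frequent reciprocal classes, + + + and se ss th, are the parental types, so the F1 was + + + / se ss th.
The two rarest classes, + + th and se ss +, are the double crossovers. Comparing them with the parentals, only the th allele has switched, so th is the middle locus and the order is ss – th – se.

th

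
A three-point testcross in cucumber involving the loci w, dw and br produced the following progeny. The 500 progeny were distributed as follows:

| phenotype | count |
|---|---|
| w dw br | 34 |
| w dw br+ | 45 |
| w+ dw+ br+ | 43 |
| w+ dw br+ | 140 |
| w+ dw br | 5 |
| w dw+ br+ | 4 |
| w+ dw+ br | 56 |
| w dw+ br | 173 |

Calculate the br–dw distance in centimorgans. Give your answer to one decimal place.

The two most frequent reciprocal classes, w dw+ br and w+ dw br+, are the parental types, so the F1 was w dw+ br / w+ dw br+.
The two rarest classes, w dw+ br+ and w+ dw br, are the double crossovers. Comparing them with the parentals, only the br allele has switched, so br is the middle locus and the order is dw – br – w.
Crossovers in the dw–br interval produce the single-crossover classes w dw br and w+ dw+ br+ (34 + 43 = 77) plus the double crossovers (9).
RF(dw–br) = (77 + 9) / 500 = 86/500 = 0.1720 → 17.2 centimorgans.

17.2 centimorgans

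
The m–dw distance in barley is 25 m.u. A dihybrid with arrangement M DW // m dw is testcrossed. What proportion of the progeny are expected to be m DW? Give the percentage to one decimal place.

12.5%

A map distance of 25 m.u. corresponds to a recombination frequency of 0.250.
The F1 is M DW / m dw, so m DW is a recombinant gamete class with expected frequency r/2 = 0.250/2 = 0.1250.
That is 0.1250 = 12.5% of the progeny.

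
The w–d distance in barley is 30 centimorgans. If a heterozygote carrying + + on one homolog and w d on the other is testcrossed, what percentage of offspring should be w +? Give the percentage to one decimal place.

A map distance of 30 centimorgans corresponds to a recombination frequency of 0.300.
The F1 is + + / w d, so w + is a recombinant gamete class with expected frequency r/2 = 0.300/2 = 0.1500.
That is 0.1500 = 15.0% of the progeny.

15.0%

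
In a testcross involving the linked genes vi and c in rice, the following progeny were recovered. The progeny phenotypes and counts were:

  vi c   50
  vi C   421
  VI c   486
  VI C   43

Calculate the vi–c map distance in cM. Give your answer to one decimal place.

9.3 cM

The two most frequent classes, VI c (486) and vi C (421), are the parental types, so the F1 was VI c / vi C.
The recombinant classes are VI C and vi c: 43 + 50 = 93.
Recombination frequency = 93/1000 = 0.0930 ≈ 9.3%, i.e. 9.3 cM.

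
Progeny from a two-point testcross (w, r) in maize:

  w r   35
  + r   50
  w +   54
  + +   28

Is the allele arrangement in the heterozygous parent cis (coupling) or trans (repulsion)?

The two most frequent classes are + r (50) and w + (54); these are the parental (non-recombinant) types.
So the F1 carried + r on one chromosome and w + on the other — the recessive alleles are on opposite chromosomes (trans / repulsion).

trans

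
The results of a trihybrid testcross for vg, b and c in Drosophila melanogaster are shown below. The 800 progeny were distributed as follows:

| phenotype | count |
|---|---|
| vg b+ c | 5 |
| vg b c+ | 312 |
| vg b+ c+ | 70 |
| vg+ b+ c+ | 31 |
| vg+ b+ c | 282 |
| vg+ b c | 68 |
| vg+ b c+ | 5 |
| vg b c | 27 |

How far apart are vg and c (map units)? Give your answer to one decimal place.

The two most frequent reciprocal classes, vg+ b+ c and vg b c+, are the parental types, so the F1 was vg+ b+ c / vg b c+.
The two rarest classes, vg b+ c and vg+ b c+, are the double crossovers. Comparing them with the parentals, only the vg allele has switched, so vg is the middle locus and the order is b – vg – c.
Crossovers in the vg–c interval produce the single-crossover classes vg+ b+ c+ and vg b c (31 + 27 = 58) plus the double crossovers (10).
RF(vg–c) = (58 + 10) / 800 = 68/800 = 0.0850 → 8.5 map units.

8.5 map units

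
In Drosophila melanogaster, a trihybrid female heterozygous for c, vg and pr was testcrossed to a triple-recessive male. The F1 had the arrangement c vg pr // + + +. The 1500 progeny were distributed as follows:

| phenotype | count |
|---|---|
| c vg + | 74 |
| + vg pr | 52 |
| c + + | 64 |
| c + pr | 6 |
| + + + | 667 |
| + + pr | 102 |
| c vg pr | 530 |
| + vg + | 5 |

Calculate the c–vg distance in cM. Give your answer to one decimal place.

8.5 cM

The two rarest classes, c + pr and + vg +, are the double crossovers. Comparing them with the parentals, only the vg allele has switched, so vg is the middle locus and the order is c – vg – pr.
Crossovers in the c–vg interval produce the single-crossover classes + vg pr and c + + (52 + 64 = 116) plus the double crossovers (11).
RF(c–vg) = (116 + 11) / 1500 = 127/1500 = 0.0847 → 8.5 cM.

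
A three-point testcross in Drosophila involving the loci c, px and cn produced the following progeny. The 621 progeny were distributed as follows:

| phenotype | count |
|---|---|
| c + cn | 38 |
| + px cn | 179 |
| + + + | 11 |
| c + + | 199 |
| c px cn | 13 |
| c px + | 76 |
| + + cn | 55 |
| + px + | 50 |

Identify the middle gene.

The two most frequent reciprocal classes, + px cn and c + +, are the parental types, so the F1 was + px cn / c + +.
The two rarest classes, c px cn and + + +, are the double crossovers. Comparing them with the parentals, only the c allele has switched, so c is the middle locus and the order is px – c – cn.

c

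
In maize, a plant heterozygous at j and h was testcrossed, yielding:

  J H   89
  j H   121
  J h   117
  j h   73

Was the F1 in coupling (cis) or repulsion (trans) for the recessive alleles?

trans

The two most frequent classes are J h (117) and j H (121); these are the parental (non-recombinant) types.
So the F1 carried J h on one chromosome and j H on the other — the recessive alleles are on opposite chromosomes (trans / repulsion).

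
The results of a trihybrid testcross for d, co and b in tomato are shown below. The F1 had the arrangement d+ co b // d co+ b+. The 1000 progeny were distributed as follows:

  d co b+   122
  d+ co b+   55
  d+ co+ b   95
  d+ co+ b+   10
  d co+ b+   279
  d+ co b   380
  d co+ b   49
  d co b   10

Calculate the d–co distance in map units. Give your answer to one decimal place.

23.7 map units

The two rarest classes, d co b and d+ co+ b+, are the double crossovers. Comparing them with the parentals, only the d allele has switched, so d is the middle locus and the order is b – d – co.
Crossovers in the d–co interval produce the single-crossover classes d+ co+ b and d co b+ (95 + 122 = 217) plus the double crossovers (20).
RF(d–co) = (217 + 20) / 1000 = 237/1000 = 0.2370 → 23.7 map units.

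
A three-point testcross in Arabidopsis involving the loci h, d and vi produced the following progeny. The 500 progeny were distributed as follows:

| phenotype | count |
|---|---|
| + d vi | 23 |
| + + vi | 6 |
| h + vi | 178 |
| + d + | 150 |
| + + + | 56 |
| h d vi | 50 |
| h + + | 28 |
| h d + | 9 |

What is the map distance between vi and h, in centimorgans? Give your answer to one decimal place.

13.2 centimorgans

The two most frequent reciprocal classes, + d + and h + vi, are the parental types, so the F1 was + d + / h + vi.
The two rarest classes, h d + and + + vi, are the double crossovers. Comparing them with the parentals, only the h allele has switched, so h is the middle locus and the order is vi – h – d.
Crossovers in the vi–h interval produce the single-crossover classes + d vi and h + + (23 + 28 = 51) plus the double crossovers (15).
RF(vi–h) = (51 + 15) / 500 = 66/500 = 0.1320 → 13.2 centimorgans.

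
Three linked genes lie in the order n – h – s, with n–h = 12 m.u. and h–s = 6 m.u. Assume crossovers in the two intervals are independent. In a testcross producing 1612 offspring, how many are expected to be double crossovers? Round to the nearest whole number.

Map distances give recombination frequencies of 0.120 and 0.060 for the two intervals.
With no interference, expected double-crossover frequency = 0.120 × 0.060 = 0.00720.
Expected number = 0.00720 × 1612 = 11.61 ≈ 12.

12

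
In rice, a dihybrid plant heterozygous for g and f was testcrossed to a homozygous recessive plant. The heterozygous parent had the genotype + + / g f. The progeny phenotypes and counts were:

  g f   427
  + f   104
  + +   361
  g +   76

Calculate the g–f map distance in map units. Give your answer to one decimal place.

18.6 map units

The recombinant classes are + f and g +: 104 + 76 = 180.
Recombination frequency = 180/968 = 0.1860 ≈ 18.6%, i.e. 18.6 map units.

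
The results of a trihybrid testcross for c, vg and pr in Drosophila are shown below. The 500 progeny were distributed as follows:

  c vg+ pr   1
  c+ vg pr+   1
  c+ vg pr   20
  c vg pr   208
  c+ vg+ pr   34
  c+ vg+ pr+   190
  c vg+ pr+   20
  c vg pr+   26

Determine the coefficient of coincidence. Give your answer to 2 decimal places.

0.38

The two most frequent reciprocal classes, c+ vg+ pr+ and c vg pr, are the parental types, so the F1 was c+ vg+ pr+ / c vg pr.
The two rarest classes, c+ vg pr+ and c vg+ pr, are the double crossovers. Comparing them with the parentals, only the vg allele has switched, so vg is the middle locus and the order is pr – vg – c.
pr–vg: (60 + 2)/500 = 0.1240; vg–c: (40 + 2)/500 = 0.0840.
Expected DCO frequency = 0.1240 × 0.0840 ≈ 0.01042; observed = 2/500 ≈ 0.00400.
Coefficient of coincidence = 0.00400/0.01042 ≈ 0.38.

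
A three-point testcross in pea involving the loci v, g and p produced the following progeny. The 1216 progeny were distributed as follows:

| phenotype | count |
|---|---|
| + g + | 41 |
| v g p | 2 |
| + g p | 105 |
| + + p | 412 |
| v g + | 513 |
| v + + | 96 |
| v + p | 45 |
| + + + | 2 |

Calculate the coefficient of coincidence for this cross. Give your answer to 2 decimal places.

The two most frequent reciprocal classes, + + p and v g +, are the parental types, so the F1 was + + p / v g +.
The two rarest classes, + + + and v g p, are the double crossovers. Comparing them with the parentals, only the p allele has switched, so p is the middle locus and the order is g – p – v.
g–p: (201 + 4)/1216 = 0.1686; p–v: (86 + 4)/1216 = 0.0740.
Expected DCO frequency = 0.1686 × 0.0740 ≈ 0.01248; observed = 4/1216 ≈ 0.00329.
Coefficient of coincidence = 0.00329/0.01248 ≈ 0.26.

0.26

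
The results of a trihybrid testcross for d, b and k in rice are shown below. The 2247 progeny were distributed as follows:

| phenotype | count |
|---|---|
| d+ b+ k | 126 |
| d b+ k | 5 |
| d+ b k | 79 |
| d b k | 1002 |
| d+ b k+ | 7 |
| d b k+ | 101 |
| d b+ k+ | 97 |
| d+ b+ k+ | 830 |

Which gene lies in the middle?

The two most frequent reciprocal classes, d b k and d+ b+ k+, are the parental types, so the F1 was d b k / d+ b+ k+.
The two rarest classes, d b+ k and d+ b k+, are the double crossovers. Comparing them with the parentals, only the b allele has switched, so b is the middle locus and the order is d – b – k.

b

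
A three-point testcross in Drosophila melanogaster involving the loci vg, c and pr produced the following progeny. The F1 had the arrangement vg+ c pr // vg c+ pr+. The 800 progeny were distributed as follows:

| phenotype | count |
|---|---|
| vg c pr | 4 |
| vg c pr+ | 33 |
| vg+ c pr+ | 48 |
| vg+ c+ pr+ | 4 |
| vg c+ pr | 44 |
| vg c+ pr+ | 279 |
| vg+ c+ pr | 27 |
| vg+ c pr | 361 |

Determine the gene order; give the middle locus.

vg

The two rarest classes, vg c pr and vg+ c+ pr+, are the double crossovers. Comparing them with the parentals, only the vg allele has switched, so vg is the middle locus and the order is pr – vg – c.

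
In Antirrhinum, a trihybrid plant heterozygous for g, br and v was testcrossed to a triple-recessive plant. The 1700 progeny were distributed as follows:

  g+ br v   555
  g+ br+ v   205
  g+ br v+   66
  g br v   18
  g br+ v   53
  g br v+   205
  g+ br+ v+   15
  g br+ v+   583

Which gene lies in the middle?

The two most frequent reciprocal classes, g br+ v+ and g+ br v, are the parental types, so the F1 was g br+ v+ / g+ br v.
The two rarest classes, g+ br+ v+ and g br v, are the double crossovers. Comparing them with the parentals, only the g allele has switched, so g is the middle locus and the order is br – g – v.

g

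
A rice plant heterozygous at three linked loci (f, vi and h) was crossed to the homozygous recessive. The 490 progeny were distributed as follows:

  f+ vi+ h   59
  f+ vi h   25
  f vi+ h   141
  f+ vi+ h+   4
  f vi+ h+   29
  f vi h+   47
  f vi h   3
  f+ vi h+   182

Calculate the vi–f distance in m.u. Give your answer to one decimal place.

The two most frequent reciprocal classes, f+ vi h+ and f vi+ h, are the parental types, so the F1 was f+ vi h+ / f vi+ h.
The two rarest classes, f+ vi+ h+ and f vi h, are the double crossovers. Comparing them with the parentals, only the vi allele has switched, so vi is the middle locus and the order is h – vi – f.
Crossovers in the vi–f interval produce the single-crossover classes f vi h+ and f+ vi+ h (47 + 59 = 106) plus the double crossovers (7).
RF(vi–f) = (106 + 7) / 490 = 113/490 = 0.2306 → 23.1 m.u.

23.1 m.u.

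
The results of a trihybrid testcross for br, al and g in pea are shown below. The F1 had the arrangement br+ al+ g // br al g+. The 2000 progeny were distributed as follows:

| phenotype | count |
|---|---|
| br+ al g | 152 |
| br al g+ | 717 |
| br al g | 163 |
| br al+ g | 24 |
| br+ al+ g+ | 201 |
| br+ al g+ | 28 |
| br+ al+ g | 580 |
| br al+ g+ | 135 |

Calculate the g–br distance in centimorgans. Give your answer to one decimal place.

The two rarest classes, br al+ g and br+ al g+, are the double crossovers. Comparing them with the parentals, only the br allele has switched, so br is the middle locus and the order is al – br – g.
Crossovers in the br–g interval produce the single-crossover classes br+ al+ g+ and br al g (201 + 163 = 364) plus the double crossovers (52).
RF(br–g) = (364 + 52) / 2000 = 416/2000 = 0.2080 → 20.8 centimorgans.

20.8 centimorgans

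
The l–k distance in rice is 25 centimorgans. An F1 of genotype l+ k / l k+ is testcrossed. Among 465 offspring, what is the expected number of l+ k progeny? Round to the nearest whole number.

A map distance of 25 centimorgans corresponds to a recombination frequency of 0.250.
The F1 is l+ k / l k+, so l+ k is a parental gamete class with expected frequency (1 − r)/2 = 0.750/2 = 0.3750.
Expected number = 0.3750 × 465 = 174.38 ≈ 174.

174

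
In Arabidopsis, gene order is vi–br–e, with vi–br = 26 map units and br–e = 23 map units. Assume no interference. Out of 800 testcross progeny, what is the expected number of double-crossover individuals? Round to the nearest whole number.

Map distances give recombination frequencies of 0.260 and 0.230 for the two intervals.
With no interference, expected double-crossover frequency = 0.260 × 0.230 = 0.05980.
Expected number = 0.05980 × 800 = 47.84 ≈ 48.

48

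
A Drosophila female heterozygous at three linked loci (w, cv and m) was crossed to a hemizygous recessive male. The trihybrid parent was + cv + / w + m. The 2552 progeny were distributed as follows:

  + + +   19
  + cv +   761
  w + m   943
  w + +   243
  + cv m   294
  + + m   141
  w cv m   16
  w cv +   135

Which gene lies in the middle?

The two rarest classes, + + + and w cv m, are the double crossovers. Comparing them with the parentals, only the cv allele has switched, so cv is the middle locus and the order is w – cv – m.

cv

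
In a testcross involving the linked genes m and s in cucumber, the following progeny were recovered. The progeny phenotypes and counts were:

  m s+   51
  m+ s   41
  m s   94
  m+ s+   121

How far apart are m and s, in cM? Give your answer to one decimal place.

30.0 cM

The two most frequent classes, m+ s+ (121) and m s (94), are the parental types, so the F1 was m+ s+ / m s.
The recombinant classes are m+ s and m s+: 41 + 51 = 92.
Recombination frequency = 92/307 = 0.2997 ≈ 30.0%, i.e. 30.0 cM.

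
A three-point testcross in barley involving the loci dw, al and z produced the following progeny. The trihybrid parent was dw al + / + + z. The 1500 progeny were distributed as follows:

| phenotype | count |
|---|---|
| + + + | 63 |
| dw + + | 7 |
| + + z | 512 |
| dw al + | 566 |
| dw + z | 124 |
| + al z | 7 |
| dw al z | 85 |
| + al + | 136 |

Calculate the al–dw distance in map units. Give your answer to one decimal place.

The two rarest classes, dw + + and + al z, are the double crossovers. Comparing them with the parentals, only the al allele has switched, so al is the middle locus and the order is dw – al – z.
Crossovers in the dw–al interval produce the single-crossover classes + al + and dw + z (136 + 124 = 260) plus the double crossovers (14).
RF(dw–al) = (260 + 14) / 1500 = 274/1500 = 0.1827 → 18.3 map units.

18.3 map units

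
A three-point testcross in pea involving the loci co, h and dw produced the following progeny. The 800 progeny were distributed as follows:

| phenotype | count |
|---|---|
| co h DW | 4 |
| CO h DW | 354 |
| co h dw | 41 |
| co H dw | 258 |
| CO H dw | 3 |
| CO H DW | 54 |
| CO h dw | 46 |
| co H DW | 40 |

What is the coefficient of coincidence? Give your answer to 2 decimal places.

0.59

The two most frequent reciprocal classes, CO h DW and co H dw, are the parental types, so the F1 was CO h DW / co H dw.
The two rarest classes, co h DW and CO H dw, are the double crossovers. Comparing them with the parentals, only the co allele has switched, so co is the middle locus and the order is dw – co – h.
dw–co: (86 + 7)/800 = 0.1163; co–h: (95 + 7)/800 = 0.1275.
Expected DCO frequency = 0.1163 × 0.1275 ≈ 0.01483; observed = 7/800 ≈ 0.00875.
Coefficient of coincidence = 0.00875/0.01483 ≈ 0.59.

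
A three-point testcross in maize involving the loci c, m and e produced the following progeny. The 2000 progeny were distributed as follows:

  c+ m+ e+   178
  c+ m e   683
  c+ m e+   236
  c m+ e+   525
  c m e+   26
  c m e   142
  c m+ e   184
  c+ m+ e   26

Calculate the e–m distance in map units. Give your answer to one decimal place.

23.6 map units

The two most frequent reciprocal classes, c+ m e and c m+ e+, are the parental types, so the F1 was c+ m e / c m+ e+.
The two rarest classes, c+ m+ e and c m e+, are the double crossovers. Comparing them with the parentals, only the m allele has switched, so m is the middle locus and the order is c – m – e.
Crossovers in the m–e interval produce the single-crossover classes c+ m e+ and c m+ e (236 + 184 = 420) plus the double crossovers (52).
RF(m–e) = (420 + 52) / 2000 = 472/2000 = 0.2360 → 23.6 map units.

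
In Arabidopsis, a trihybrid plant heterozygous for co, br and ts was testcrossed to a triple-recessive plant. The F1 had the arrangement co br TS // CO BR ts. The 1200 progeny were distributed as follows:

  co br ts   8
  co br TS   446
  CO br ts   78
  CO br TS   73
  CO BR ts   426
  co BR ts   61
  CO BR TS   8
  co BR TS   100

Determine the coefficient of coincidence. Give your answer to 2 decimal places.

0.66

The two rarest classes, co br ts and CO BR TS, are the double crossovers. Comparing them with the parentals, only the ts allele has switched, so ts is the middle locus and the order is br – ts – co.
br–ts: (178 + 16)/1200 = 0.1617; ts–co: (134 + 16)/1200 = 0.1250.
Expected DCO frequency = 0.1617 × 0.1250 ≈ 0.02021; observed = 16/1200 ≈ 0.01333.
Coefficient of coincidence = 0.01333/0.02021 ≈ 0.66.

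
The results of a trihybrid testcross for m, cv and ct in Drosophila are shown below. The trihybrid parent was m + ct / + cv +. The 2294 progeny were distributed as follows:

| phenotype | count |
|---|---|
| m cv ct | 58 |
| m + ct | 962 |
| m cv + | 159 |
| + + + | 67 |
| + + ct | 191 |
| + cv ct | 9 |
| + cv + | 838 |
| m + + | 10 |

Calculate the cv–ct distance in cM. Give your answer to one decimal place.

The two rarest classes, m + + and + cv ct, are the double crossovers. Comparing them with the parentals, only the ct allele has switched, so ct is the middle locus and the order is cv – ct – m.
Crossovers in the cv–ct interval produce the single-crossover classes m cv ct and + + + (58 + 67 = 125) plus the double crossovers (19).
RF(cv–ct) = (125 + 19) / 2294 = 144/2294 = 0.0628 → 6.3 cM.

6.3 cM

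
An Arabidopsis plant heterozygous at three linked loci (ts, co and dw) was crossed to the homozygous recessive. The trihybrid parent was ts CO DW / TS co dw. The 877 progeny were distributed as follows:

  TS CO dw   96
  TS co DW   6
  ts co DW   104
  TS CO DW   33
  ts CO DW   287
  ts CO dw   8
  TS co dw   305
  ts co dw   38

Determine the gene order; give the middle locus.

dw

The two rarest classes, ts CO dw and TS co DW, are the double crossovers. Comparing them with the parentals, only the dw allele has switched, so dw is the middle locus and the order is co – dw – ts.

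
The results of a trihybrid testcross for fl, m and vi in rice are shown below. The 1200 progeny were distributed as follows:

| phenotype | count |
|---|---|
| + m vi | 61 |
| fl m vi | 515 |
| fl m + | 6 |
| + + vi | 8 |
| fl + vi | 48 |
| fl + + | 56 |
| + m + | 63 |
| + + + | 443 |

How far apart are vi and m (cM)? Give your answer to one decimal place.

The two most frequent reciprocal classes, + + + and fl m vi, are the parental types, so the F1 was + + + / fl m vi.
The two rarest classes, + + vi and fl m +, are the double crossovers. Comparing them with the parentals, only the vi allele has switched, so vi is the middle locus and the order is fl – vi – m.
Crossovers in the vi–m interval produce the single-crossover classes + m + and fl + vi (63 + 48 = 111) plus the double crossovers (14).
RF(vi–m) = (111 + 14) / 1200 = 125/1200 = 0.1042 → 10.4 cM.

10.4 cM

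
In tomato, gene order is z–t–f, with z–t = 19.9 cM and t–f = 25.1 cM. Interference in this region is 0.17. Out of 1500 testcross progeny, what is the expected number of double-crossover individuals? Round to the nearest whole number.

Map distances give recombination frequencies of 0.199 and 0.251 for the two intervals.
With interference 0.17 (so coincidence = 0.83), expected double-crossover frequency = 0.199 × 0.251 × 0.83 = 0.04146.
Expected number = 0.04146 × 1500 = 62.19 ≈ 62.

62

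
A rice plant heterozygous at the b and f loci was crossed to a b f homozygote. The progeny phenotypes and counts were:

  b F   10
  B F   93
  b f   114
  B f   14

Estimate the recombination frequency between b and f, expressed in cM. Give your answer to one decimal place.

The two most frequent classes, B F (93) and b f (114), are the parental types, so the F1 was B F / b f.
The recombinant classes are B f and b F: 14 + 10 = 24.
Recombination frequency = 24/231 = 0.1039 ≈ 10.4%, i.e. 10.4 cM.

10.4 cM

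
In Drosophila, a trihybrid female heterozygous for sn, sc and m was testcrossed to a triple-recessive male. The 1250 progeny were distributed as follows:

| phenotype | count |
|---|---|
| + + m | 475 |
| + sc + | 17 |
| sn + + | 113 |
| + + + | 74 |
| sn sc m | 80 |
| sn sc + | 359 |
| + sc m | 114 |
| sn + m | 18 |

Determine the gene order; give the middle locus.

sn

The two most frequent reciprocal classes, + + m and sn sc +, are the parental types, so the F1 was + + m / sn sc +.
The two rarest classes, sn + m and + sc +, are the double crossovers. Comparing them with the parentals, only the sn allele has switched, so sn is the middle locus and the order is m – sn – sc.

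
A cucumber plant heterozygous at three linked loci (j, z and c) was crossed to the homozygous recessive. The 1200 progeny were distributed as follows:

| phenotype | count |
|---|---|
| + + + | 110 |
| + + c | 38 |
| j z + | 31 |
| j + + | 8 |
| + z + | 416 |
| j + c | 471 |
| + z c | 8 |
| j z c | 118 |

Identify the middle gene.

The two most frequent reciprocal classes, j + c and + z +, are the parental types, so the F1 was j + c / + z +.
The two rarest classes, j + + and + z c, are the double crossovers. Comparing them with the parentals, only the c allele has switched, so c is the middle locus and the order is j – c – z.

c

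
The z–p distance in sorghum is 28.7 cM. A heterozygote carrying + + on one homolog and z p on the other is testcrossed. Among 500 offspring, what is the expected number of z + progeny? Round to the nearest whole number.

72

A map distance of 28.7 cM corresponds to a recombination frequency of 0.287.
The F1 is + + / z p, so z + is a recombinant gamete class with expected frequency r/2 = 0.287/2 = 0.1435.
Expected number = 0.1435 × 500 = 71.75 ≈ 72.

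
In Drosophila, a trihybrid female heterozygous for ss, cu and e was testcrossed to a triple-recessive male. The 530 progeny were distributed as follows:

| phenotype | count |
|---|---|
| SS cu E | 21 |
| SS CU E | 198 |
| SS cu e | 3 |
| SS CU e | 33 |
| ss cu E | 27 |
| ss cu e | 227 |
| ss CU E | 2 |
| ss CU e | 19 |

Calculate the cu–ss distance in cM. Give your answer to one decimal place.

8.5 cM

The two most frequent reciprocal classes, ss cu e and SS CU E, are the parental types, so the F1 was ss cu e / SS CU E.
The two rarest classes, SS cu e and ss CU E, are the double crossovers. Comparing them with the parentals, only the ss allele has switched, so ss is the middle locus and the order is e – ss – cu.
Crossovers in the ss–cu interval produce the single-crossover classes ss CU e and SS cu E (19 + 21 = 40) plus the double crossovers (5).
RF(ss–cu) = (40 + 5) / 530 = 45/530 = 0.0849 → 8.5 cM.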